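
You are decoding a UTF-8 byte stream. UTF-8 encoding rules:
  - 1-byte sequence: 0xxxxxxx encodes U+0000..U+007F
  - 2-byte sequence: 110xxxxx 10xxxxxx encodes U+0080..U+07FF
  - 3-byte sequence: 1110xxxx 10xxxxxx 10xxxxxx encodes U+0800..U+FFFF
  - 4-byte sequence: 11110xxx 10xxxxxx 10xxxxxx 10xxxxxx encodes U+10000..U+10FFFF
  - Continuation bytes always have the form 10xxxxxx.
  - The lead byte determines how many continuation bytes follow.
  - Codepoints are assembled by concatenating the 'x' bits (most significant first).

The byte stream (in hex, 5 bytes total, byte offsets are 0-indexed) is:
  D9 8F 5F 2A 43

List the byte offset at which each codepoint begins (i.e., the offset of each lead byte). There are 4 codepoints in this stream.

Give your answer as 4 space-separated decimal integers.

Answer: 0 2 3 4

Derivation:
Byte[0]=D9: 2-byte lead, need 1 cont bytes. acc=0x19
Byte[1]=8F: continuation. acc=(acc<<6)|0x0F=0x64F
Completed: cp=U+064F (starts at byte 0)
Byte[2]=5F: 1-byte ASCII. cp=U+005F
Byte[3]=2A: 1-byte ASCII. cp=U+002A
Byte[4]=43: 1-byte ASCII. cp=U+0043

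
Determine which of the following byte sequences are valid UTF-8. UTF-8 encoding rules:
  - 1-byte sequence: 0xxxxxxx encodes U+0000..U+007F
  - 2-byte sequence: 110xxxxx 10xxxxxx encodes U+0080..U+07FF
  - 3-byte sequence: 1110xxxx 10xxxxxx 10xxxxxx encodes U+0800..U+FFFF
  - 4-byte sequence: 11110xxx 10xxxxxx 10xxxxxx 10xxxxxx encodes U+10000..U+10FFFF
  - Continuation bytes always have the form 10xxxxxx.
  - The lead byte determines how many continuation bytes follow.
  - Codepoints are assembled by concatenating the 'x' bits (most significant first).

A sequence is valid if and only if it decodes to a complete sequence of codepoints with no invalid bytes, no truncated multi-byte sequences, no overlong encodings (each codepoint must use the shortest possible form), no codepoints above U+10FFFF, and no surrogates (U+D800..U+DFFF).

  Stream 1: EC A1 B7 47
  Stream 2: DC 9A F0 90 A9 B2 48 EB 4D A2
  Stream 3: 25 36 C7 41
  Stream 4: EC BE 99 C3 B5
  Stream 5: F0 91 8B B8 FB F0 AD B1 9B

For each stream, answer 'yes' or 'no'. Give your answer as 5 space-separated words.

Stream 1: decodes cleanly. VALID
Stream 2: error at byte offset 8. INVALID
Stream 3: error at byte offset 3. INVALID
Stream 4: decodes cleanly. VALID
Stream 5: error at byte offset 4. INVALID

Answer: yes no no yes no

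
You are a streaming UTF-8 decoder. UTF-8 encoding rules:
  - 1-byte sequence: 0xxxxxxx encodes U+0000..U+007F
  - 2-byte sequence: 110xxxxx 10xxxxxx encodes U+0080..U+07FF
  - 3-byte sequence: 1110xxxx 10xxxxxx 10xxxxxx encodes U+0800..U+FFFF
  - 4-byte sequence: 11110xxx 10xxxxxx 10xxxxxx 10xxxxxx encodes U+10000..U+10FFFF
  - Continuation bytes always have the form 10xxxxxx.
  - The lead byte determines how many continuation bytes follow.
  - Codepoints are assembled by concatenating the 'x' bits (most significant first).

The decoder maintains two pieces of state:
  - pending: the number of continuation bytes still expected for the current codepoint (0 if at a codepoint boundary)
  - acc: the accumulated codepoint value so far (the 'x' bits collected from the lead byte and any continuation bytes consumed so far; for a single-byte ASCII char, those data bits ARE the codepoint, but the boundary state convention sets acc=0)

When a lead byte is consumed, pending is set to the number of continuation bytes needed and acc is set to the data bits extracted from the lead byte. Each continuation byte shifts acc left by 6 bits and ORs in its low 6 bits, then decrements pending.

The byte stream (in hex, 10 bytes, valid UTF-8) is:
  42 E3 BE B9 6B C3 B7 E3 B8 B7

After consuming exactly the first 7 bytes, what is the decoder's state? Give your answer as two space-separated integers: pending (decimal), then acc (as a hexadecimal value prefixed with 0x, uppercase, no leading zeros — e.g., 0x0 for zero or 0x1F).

Answer: 0 0xF7

Derivation:
Byte[0]=42: 1-byte. pending=0, acc=0x0
Byte[1]=E3: 3-byte lead. pending=2, acc=0x3
Byte[2]=BE: continuation. acc=(acc<<6)|0x3E=0xFE, pending=1
Byte[3]=B9: continuation. acc=(acc<<6)|0x39=0x3FB9, pending=0
Byte[4]=6B: 1-byte. pending=0, acc=0x0
Byte[5]=C3: 2-byte lead. pending=1, acc=0x3
Byte[6]=B7: continuation. acc=(acc<<6)|0x37=0xF7, pending=0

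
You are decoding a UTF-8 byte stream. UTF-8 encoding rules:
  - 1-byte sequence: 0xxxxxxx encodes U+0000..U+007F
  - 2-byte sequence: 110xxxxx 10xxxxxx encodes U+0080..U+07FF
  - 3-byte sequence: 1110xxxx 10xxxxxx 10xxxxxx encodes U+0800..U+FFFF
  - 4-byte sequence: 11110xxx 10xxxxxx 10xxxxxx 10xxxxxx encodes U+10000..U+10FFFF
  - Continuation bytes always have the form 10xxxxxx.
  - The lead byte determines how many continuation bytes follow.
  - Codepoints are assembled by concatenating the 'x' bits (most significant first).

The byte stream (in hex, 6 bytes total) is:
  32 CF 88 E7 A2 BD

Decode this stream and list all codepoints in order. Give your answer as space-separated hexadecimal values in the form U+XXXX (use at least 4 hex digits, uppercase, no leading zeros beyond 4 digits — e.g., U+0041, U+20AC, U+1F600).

Byte[0]=32: 1-byte ASCII. cp=U+0032
Byte[1]=CF: 2-byte lead, need 1 cont bytes. acc=0xF
Byte[2]=88: continuation. acc=(acc<<6)|0x08=0x3C8
Completed: cp=U+03C8 (starts at byte 1)
Byte[3]=E7: 3-byte lead, need 2 cont bytes. acc=0x7
Byte[4]=A2: continuation. acc=(acc<<6)|0x22=0x1E2
Byte[5]=BD: continuation. acc=(acc<<6)|0x3D=0x78BD
Completed: cp=U+78BD (starts at byte 3)

Answer: U+0032 U+03C8 U+78BD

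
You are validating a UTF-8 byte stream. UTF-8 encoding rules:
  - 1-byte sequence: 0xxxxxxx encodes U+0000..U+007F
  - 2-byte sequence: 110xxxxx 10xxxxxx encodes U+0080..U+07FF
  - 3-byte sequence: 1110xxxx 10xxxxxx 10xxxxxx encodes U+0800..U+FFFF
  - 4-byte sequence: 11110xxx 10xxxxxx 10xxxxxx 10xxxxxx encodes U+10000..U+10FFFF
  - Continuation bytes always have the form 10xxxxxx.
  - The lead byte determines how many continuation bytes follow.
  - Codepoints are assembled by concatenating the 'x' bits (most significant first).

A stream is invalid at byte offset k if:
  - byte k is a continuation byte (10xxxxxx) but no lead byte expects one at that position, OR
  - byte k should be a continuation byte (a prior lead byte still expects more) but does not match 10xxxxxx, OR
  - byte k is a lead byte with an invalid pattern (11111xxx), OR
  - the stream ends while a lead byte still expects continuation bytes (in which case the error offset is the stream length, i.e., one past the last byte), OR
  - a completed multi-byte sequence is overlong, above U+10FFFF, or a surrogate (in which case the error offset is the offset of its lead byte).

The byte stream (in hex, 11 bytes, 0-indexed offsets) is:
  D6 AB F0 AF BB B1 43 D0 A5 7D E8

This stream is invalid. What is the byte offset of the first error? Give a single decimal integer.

Byte[0]=D6: 2-byte lead, need 1 cont bytes. acc=0x16
Byte[1]=AB: continuation. acc=(acc<<6)|0x2B=0x5AB
Completed: cp=U+05AB (starts at byte 0)
Byte[2]=F0: 4-byte lead, need 3 cont bytes. acc=0x0
Byte[3]=AF: continuation. acc=(acc<<6)|0x2F=0x2F
Byte[4]=BB: continuation. acc=(acc<<6)|0x3B=0xBFB
Byte[5]=B1: continuation. acc=(acc<<6)|0x31=0x2FEF1
Completed: cp=U+2FEF1 (starts at byte 2)
Byte[6]=43: 1-byte ASCII. cp=U+0043
Byte[7]=D0: 2-byte lead, need 1 cont bytes. acc=0x10
Byte[8]=A5: continuation. acc=(acc<<6)|0x25=0x425
Completed: cp=U+0425 (starts at byte 7)
Byte[9]=7D: 1-byte ASCII. cp=U+007D
Byte[10]=E8: 3-byte lead, need 2 cont bytes. acc=0x8
Byte[11]: stream ended, expected continuation. INVALID

Answer: 11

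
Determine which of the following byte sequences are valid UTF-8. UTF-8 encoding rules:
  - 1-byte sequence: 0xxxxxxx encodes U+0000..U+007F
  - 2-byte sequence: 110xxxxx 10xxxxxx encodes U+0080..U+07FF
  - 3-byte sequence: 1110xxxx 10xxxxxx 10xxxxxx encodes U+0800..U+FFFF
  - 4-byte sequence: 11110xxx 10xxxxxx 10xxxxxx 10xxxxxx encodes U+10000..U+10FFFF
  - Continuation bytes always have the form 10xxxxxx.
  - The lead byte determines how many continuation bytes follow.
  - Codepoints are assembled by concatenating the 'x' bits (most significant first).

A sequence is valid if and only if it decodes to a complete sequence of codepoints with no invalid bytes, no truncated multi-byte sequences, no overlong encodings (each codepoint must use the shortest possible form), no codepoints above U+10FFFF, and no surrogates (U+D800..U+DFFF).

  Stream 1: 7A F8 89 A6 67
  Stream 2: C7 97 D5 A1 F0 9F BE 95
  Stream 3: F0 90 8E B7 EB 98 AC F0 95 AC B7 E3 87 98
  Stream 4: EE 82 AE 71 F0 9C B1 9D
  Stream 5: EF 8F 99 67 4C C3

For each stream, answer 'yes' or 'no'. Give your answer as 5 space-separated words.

Answer: no yes yes yes no

Derivation:
Stream 1: error at byte offset 1. INVALID
Stream 2: decodes cleanly. VALID
Stream 3: decodes cleanly. VALID
Stream 4: decodes cleanly. VALID
Stream 5: error at byte offset 6. INVALID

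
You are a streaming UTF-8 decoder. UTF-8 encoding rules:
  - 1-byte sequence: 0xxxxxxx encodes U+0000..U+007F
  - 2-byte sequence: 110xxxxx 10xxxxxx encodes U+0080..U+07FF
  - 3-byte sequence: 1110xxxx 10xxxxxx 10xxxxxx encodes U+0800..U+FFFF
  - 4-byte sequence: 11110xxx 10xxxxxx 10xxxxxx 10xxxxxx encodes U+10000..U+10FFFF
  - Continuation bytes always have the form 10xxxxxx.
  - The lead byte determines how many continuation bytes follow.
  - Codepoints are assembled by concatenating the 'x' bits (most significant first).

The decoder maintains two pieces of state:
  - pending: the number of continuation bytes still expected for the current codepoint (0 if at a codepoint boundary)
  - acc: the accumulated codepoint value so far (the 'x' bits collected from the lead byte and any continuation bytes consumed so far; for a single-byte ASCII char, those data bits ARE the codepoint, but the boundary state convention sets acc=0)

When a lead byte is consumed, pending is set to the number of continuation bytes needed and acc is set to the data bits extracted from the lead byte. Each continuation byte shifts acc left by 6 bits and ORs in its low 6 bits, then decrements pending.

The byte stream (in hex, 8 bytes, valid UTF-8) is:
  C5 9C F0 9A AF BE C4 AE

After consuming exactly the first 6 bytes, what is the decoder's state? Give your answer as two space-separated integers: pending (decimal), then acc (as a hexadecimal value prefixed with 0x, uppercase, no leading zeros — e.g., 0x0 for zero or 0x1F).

Byte[0]=C5: 2-byte lead. pending=1, acc=0x5
Byte[1]=9C: continuation. acc=(acc<<6)|0x1C=0x15C, pending=0
Byte[2]=F0: 4-byte lead. pending=3, acc=0x0
Byte[3]=9A: continuation. acc=(acc<<6)|0x1A=0x1A, pending=2
Byte[4]=AF: continuation. acc=(acc<<6)|0x2F=0x6AF, pending=1
Byte[5]=BE: continuation. acc=(acc<<6)|0x3E=0x1ABFE, pending=0

Answer: 0 0x1ABFE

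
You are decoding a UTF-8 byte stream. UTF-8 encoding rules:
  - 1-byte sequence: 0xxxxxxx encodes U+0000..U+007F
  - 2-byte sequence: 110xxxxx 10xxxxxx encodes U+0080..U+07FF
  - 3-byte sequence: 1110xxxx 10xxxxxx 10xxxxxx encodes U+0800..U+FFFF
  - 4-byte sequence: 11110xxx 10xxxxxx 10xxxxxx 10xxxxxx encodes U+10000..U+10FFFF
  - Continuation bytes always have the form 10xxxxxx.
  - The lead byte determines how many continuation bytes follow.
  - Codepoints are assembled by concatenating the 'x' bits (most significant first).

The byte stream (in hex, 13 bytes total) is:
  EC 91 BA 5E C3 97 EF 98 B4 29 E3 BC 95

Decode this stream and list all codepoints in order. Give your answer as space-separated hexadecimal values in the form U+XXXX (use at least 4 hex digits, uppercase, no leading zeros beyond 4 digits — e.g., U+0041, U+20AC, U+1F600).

Byte[0]=EC: 3-byte lead, need 2 cont bytes. acc=0xC
Byte[1]=91: continuation. acc=(acc<<6)|0x11=0x311
Byte[2]=BA: continuation. acc=(acc<<6)|0x3A=0xC47A
Completed: cp=U+C47A (starts at byte 0)
Byte[3]=5E: 1-byte ASCII. cp=U+005E
Byte[4]=C3: 2-byte lead, need 1 cont bytes. acc=0x3
Byte[5]=97: continuation. acc=(acc<<6)|0x17=0xD7
Completed: cp=U+00D7 (starts at byte 4)
Byte[6]=EF: 3-byte lead, need 2 cont bytes. acc=0xF
Byte[7]=98: continuation. acc=(acc<<6)|0x18=0x3D8
Byte[8]=B4: continuation. acc=(acc<<6)|0x34=0xF634
Completed: cp=U+F634 (starts at byte 6)
Byte[9]=29: 1-byte ASCII. cp=U+0029
Byte[10]=E3: 3-byte lead, need 2 cont bytes. acc=0x3
Byte[11]=BC: continuation. acc=(acc<<6)|0x3C=0xFC
Byte[12]=95: continuation. acc=(acc<<6)|0x15=0x3F15
Completed: cp=U+3F15 (starts at byte 10)

Answer: U+C47A U+005E U+00D7 U+F634 U+0029 U+3F15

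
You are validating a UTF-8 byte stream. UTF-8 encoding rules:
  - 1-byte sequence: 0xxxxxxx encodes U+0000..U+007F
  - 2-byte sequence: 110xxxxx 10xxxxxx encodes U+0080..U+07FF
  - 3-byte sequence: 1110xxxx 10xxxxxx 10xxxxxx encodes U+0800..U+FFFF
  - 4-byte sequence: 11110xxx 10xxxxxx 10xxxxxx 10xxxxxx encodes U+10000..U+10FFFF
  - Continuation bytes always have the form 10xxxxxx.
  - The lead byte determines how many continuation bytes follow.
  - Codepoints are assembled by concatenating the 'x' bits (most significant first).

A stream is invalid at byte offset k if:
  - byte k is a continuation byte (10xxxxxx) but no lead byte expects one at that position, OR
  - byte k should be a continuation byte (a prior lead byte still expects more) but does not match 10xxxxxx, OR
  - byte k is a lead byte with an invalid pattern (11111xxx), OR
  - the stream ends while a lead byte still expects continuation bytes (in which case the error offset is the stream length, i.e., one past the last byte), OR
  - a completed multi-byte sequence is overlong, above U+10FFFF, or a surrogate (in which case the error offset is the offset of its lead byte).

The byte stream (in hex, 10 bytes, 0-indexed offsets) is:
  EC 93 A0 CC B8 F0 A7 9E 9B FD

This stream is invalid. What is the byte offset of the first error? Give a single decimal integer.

Byte[0]=EC: 3-byte lead, need 2 cont bytes. acc=0xC
Byte[1]=93: continuation. acc=(acc<<6)|0x13=0x313
Byte[2]=A0: continuation. acc=(acc<<6)|0x20=0xC4E0
Completed: cp=U+C4E0 (starts at byte 0)
Byte[3]=CC: 2-byte lead, need 1 cont bytes. acc=0xC
Byte[4]=B8: continuation. acc=(acc<<6)|0x38=0x338
Completed: cp=U+0338 (starts at byte 3)
Byte[5]=F0: 4-byte lead, need 3 cont bytes. acc=0x0
Byte[6]=A7: continuation. acc=(acc<<6)|0x27=0x27
Byte[7]=9E: continuation. acc=(acc<<6)|0x1E=0x9DE
Byte[8]=9B: continuation. acc=(acc<<6)|0x1B=0x2779B
Completed: cp=U+2779B (starts at byte 5)
Byte[9]=FD: INVALID lead byte (not 0xxx/110x/1110/11110)

Answer: 9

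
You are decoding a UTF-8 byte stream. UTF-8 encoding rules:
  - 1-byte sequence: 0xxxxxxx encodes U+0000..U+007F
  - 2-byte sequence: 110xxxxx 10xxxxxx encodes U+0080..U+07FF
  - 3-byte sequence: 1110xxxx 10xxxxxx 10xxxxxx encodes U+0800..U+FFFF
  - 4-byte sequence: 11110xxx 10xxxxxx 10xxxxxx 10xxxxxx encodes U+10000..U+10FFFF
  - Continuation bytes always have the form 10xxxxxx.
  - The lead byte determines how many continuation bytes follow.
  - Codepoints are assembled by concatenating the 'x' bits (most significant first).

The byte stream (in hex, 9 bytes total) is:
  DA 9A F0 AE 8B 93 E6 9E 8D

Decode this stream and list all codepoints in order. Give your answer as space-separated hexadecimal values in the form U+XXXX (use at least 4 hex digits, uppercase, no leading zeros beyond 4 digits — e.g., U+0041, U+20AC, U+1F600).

Answer: U+069A U+2E2D3 U+678D

Derivation:
Byte[0]=DA: 2-byte lead, need 1 cont bytes. acc=0x1A
Byte[1]=9A: continuation. acc=(acc<<6)|0x1A=0x69A
Completed: cp=U+069A (starts at byte 0)
Byte[2]=F0: 4-byte lead, need 3 cont bytes. acc=0x0
Byte[3]=AE: continuation. acc=(acc<<6)|0x2E=0x2E
Byte[4]=8B: continuation. acc=(acc<<6)|0x0B=0xB8B
Byte[5]=93: continuation. acc=(acc<<6)|0x13=0x2E2D3
Completed: cp=U+2E2D3 (starts at byte 2)
Byte[6]=E6: 3-byte lead, need 2 cont bytes. acc=0x6
Byte[7]=9E: continuation. acc=(acc<<6)|0x1E=0x19E
Byte[8]=8D: continuation. acc=(acc<<6)|0x0D=0x678D
Completed: cp=U+678D (starts at byte 6)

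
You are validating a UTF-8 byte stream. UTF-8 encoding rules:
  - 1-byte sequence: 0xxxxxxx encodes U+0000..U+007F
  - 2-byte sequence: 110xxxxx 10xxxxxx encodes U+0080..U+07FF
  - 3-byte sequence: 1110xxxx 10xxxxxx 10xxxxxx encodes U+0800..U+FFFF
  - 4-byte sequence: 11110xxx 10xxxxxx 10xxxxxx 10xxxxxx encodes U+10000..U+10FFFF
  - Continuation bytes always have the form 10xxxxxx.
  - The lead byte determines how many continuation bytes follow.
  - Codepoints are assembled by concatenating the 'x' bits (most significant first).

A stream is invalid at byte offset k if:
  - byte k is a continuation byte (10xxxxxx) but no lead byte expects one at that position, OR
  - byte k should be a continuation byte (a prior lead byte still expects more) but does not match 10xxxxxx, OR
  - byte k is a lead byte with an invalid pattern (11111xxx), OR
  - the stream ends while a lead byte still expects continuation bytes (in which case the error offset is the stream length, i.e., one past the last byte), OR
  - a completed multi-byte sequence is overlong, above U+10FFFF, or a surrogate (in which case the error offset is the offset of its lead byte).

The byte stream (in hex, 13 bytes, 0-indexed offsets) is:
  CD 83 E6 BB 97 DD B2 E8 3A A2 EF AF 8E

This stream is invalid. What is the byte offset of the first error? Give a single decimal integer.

Byte[0]=CD: 2-byte lead, need 1 cont bytes. acc=0xD
Byte[1]=83: continuation. acc=(acc<<6)|0x03=0x343
Completed: cp=U+0343 (starts at byte 0)
Byte[2]=E6: 3-byte lead, need 2 cont bytes. acc=0x6
Byte[3]=BB: continuation. acc=(acc<<6)|0x3B=0x1BB
Byte[4]=97: continuation. acc=(acc<<6)|0x17=0x6ED7
Completed: cp=U+6ED7 (starts at byte 2)
Byte[5]=DD: 2-byte lead, need 1 cont bytes. acc=0x1D
Byte[6]=B2: continuation. acc=(acc<<6)|0x32=0x772
Completed: cp=U+0772 (starts at byte 5)
Byte[7]=E8: 3-byte lead, need 2 cont bytes. acc=0x8
Byte[8]=3A: expected 10xxxxxx continuation. INVALID

Answer: 8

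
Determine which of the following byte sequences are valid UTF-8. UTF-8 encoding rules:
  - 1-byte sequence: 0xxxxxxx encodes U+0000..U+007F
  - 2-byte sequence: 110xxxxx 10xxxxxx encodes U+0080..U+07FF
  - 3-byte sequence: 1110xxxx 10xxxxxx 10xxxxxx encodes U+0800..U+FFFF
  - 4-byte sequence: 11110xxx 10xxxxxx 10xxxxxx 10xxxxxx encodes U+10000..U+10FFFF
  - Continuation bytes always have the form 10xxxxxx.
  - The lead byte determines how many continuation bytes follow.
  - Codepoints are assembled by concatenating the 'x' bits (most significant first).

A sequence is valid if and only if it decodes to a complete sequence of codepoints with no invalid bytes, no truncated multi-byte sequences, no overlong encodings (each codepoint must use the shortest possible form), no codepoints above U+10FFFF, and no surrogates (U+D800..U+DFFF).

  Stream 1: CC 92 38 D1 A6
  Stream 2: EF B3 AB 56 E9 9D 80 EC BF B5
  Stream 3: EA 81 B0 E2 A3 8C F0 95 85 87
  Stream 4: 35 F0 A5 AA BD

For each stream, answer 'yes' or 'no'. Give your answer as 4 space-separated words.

Stream 1: decodes cleanly. VALID
Stream 2: decodes cleanly. VALID
Stream 3: decodes cleanly. VALID
Stream 4: decodes cleanly. VALID

Answer: yes yes yes yes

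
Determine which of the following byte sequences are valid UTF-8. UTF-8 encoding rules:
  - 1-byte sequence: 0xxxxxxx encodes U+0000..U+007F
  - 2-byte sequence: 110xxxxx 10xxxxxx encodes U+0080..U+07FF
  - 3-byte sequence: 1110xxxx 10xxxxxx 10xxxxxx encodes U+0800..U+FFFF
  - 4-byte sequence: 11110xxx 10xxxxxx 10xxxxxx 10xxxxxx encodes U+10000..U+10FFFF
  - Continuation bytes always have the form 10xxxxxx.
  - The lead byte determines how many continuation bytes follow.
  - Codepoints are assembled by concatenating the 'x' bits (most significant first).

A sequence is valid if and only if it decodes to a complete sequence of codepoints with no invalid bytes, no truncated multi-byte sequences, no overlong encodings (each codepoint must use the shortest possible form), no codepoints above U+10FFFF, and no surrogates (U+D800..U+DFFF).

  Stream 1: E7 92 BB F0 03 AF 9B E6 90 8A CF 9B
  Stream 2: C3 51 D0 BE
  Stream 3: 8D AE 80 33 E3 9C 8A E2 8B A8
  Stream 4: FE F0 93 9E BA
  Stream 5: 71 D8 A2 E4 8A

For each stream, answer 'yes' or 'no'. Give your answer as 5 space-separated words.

Stream 1: error at byte offset 4. INVALID
Stream 2: error at byte offset 1. INVALID
Stream 3: error at byte offset 0. INVALID
Stream 4: error at byte offset 0. INVALID
Stream 5: error at byte offset 5. INVALID

Answer: no no no no no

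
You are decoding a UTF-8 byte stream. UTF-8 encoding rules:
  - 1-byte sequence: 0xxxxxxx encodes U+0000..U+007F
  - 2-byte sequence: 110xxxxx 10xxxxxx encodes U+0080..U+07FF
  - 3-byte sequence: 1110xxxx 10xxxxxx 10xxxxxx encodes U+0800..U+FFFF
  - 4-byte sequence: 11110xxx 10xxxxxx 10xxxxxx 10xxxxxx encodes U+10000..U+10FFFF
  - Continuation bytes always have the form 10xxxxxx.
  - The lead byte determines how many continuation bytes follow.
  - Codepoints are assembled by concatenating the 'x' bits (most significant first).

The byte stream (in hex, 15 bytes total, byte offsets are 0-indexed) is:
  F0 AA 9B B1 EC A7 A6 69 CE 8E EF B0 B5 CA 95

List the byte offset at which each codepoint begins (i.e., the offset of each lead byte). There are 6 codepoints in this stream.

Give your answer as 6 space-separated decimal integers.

Byte[0]=F0: 4-byte lead, need 3 cont bytes. acc=0x0
Byte[1]=AA: continuation. acc=(acc<<6)|0x2A=0x2A
Byte[2]=9B: continuation. acc=(acc<<6)|0x1B=0xA9B
Byte[3]=B1: continuation. acc=(acc<<6)|0x31=0x2A6F1
Completed: cp=U+2A6F1 (starts at byte 0)
Byte[4]=EC: 3-byte lead, need 2 cont bytes. acc=0xC
Byte[5]=A7: continuation. acc=(acc<<6)|0x27=0x327
Byte[6]=A6: continuation. acc=(acc<<6)|0x26=0xC9E6
Completed: cp=U+C9E6 (starts at byte 4)
Byte[7]=69: 1-byte ASCII. cp=U+0069
Byte[8]=CE: 2-byte lead, need 1 cont bytes. acc=0xE
Byte[9]=8E: continuation. acc=(acc<<6)|0x0E=0x38E
Completed: cp=U+038E (starts at byte 8)
Byte[10]=EF: 3-byte lead, need 2 cont bytes. acc=0xF
Byte[11]=B0: continuation. acc=(acc<<6)|0x30=0x3F0
Byte[12]=B5: continuation. acc=(acc<<6)|0x35=0xFC35
Completed: cp=U+FC35 (starts at byte 10)
Byte[13]=CA: 2-byte lead, need 1 cont bytes. acc=0xA
Byte[14]=95: continuation. acc=(acc<<6)|0x15=0x295
Completed: cp=U+0295 (starts at byte 13)

Answer: 0 4 7 8 10 13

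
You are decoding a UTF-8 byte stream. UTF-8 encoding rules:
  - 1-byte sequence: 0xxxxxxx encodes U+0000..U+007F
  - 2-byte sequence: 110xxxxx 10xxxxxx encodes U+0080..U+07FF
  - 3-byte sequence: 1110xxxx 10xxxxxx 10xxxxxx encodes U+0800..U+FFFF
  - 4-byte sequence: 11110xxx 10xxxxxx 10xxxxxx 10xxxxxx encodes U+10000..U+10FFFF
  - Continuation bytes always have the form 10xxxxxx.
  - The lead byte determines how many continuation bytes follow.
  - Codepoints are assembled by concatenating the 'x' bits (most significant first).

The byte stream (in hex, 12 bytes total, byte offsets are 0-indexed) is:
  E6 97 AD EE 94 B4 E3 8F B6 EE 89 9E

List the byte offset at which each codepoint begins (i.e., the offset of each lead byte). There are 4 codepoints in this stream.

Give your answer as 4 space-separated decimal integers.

Answer: 0 3 6 9

Derivation:
Byte[0]=E6: 3-byte lead, need 2 cont bytes. acc=0x6
Byte[1]=97: continuation. acc=(acc<<6)|0x17=0x197
Byte[2]=AD: continuation. acc=(acc<<6)|0x2D=0x65ED
Completed: cp=U+65ED (starts at byte 0)
Byte[3]=EE: 3-byte lead, need 2 cont bytes. acc=0xE
Byte[4]=94: continuation. acc=(acc<<6)|0x14=0x394
Byte[5]=B4: continuation. acc=(acc<<6)|0x34=0xE534
Completed: cp=U+E534 (starts at byte 3)
Byte[6]=E3: 3-byte lead, need 2 cont bytes. acc=0x3
Byte[7]=8F: continuation. acc=(acc<<6)|0x0F=0xCF
Byte[8]=B6: continuation. acc=(acc<<6)|0x36=0x33F6
Completed: cp=U+33F6 (starts at byte 6)
Byte[9]=EE: 3-byte lead, need 2 cont bytes. acc=0xE
Byte[10]=89: continuation. acc=(acc<<6)|0x09=0x389
Byte[11]=9E: continuation. acc=(acc<<6)|0x1E=0xE25E
Completed: cp=U+E25E (starts at byte 9)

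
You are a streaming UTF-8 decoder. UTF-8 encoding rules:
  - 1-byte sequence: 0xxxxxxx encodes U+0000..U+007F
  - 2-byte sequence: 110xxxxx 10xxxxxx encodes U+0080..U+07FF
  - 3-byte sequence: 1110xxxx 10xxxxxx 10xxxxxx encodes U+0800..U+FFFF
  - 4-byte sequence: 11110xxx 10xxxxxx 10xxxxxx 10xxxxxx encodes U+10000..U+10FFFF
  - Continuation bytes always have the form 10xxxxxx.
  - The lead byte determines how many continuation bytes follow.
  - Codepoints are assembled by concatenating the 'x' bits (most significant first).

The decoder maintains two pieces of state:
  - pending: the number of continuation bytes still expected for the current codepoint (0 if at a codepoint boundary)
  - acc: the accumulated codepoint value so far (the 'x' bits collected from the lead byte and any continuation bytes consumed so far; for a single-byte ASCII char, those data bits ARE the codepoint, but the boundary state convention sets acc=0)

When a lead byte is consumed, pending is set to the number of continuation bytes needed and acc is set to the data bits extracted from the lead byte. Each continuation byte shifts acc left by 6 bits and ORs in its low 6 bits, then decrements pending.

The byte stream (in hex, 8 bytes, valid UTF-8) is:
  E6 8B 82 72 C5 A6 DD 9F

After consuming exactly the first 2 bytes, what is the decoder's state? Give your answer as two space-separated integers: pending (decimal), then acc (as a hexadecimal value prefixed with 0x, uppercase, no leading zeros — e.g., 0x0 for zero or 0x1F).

Answer: 1 0x18B

Derivation:
Byte[0]=E6: 3-byte lead. pending=2, acc=0x6
Byte[1]=8B: continuation. acc=(acc<<6)|0x0B=0x18B, pending=1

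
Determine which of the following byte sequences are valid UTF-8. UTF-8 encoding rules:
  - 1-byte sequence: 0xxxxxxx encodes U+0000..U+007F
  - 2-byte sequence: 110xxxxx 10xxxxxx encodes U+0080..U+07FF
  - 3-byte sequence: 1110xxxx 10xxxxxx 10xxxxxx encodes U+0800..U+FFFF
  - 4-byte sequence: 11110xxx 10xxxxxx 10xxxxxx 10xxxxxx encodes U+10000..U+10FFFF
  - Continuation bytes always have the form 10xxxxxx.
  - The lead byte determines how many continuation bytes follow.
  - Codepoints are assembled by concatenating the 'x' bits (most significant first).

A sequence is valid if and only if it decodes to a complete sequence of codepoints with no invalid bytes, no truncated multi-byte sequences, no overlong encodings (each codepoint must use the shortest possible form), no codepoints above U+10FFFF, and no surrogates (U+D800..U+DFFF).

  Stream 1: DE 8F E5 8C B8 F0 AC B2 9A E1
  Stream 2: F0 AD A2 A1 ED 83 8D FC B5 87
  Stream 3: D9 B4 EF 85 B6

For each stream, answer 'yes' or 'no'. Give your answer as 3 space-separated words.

Stream 1: error at byte offset 10. INVALID
Stream 2: error at byte offset 7. INVALID
Stream 3: decodes cleanly. VALID

Answer: no no yes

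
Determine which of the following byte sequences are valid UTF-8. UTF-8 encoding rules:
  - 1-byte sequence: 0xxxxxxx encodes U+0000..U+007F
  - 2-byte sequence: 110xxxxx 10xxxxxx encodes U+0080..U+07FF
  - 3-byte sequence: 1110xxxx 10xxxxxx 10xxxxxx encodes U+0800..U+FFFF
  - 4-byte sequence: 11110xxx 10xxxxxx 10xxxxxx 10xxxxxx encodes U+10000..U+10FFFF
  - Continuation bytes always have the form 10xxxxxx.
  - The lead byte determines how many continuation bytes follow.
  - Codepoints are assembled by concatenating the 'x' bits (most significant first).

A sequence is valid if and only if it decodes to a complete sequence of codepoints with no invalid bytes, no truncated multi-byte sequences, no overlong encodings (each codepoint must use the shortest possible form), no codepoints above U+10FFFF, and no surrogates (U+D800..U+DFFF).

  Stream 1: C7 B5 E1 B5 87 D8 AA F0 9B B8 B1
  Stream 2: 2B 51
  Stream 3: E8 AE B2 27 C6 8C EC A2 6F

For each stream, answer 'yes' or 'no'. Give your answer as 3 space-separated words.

Answer: yes yes no

Derivation:
Stream 1: decodes cleanly. VALID
Stream 2: decodes cleanly. VALID
Stream 3: error at byte offset 8. INVALID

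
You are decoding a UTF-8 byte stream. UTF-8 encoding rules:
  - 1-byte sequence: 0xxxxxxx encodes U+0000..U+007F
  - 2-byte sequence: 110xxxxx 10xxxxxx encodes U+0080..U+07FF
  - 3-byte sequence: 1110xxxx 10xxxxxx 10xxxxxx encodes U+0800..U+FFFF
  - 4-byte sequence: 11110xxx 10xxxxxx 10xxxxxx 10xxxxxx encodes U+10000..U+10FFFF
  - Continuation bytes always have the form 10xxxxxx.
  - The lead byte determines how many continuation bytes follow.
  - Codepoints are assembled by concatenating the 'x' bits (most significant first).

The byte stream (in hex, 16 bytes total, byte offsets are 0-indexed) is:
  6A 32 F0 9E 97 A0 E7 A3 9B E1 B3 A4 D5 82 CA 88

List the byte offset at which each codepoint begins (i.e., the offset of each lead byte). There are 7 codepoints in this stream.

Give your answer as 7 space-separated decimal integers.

Answer: 0 1 2 6 9 12 14

Derivation:
Byte[0]=6A: 1-byte ASCII. cp=U+006A
Byte[1]=32: 1-byte ASCII. cp=U+0032
Byte[2]=F0: 4-byte lead, need 3 cont bytes. acc=0x0
Byte[3]=9E: continuation. acc=(acc<<6)|0x1E=0x1E
Byte[4]=97: continuation. acc=(acc<<6)|0x17=0x797
Byte[5]=A0: continuation. acc=(acc<<6)|0x20=0x1E5E0
Completed: cp=U+1E5E0 (starts at byte 2)
Byte[6]=E7: 3-byte lead, need 2 cont bytes. acc=0x7
Byte[7]=A3: continuation. acc=(acc<<6)|0x23=0x1E3
Byte[8]=9B: continuation. acc=(acc<<6)|0x1B=0x78DB
Completed: cp=U+78DB (starts at byte 6)
Byte[9]=E1: 3-byte lead, need 2 cont bytes. acc=0x1
Byte[10]=B3: continuation. acc=(acc<<6)|0x33=0x73
Byte[11]=A4: continuation. acc=(acc<<6)|0x24=0x1CE4
Completed: cp=U+1CE4 (starts at byte 9)
Byte[12]=D5: 2-byte lead, need 1 cont bytes. acc=0x15
Byte[13]=82: continuation. acc=(acc<<6)|0x02=0x542
Completed: cp=U+0542 (starts at byte 12)
Byte[14]=CA: 2-byte lead, need 1 cont bytes. acc=0xA
Byte[15]=88: continuation. acc=(acc<<6)|0x08=0x288
Completed: cp=U+0288 (starts at byte 14)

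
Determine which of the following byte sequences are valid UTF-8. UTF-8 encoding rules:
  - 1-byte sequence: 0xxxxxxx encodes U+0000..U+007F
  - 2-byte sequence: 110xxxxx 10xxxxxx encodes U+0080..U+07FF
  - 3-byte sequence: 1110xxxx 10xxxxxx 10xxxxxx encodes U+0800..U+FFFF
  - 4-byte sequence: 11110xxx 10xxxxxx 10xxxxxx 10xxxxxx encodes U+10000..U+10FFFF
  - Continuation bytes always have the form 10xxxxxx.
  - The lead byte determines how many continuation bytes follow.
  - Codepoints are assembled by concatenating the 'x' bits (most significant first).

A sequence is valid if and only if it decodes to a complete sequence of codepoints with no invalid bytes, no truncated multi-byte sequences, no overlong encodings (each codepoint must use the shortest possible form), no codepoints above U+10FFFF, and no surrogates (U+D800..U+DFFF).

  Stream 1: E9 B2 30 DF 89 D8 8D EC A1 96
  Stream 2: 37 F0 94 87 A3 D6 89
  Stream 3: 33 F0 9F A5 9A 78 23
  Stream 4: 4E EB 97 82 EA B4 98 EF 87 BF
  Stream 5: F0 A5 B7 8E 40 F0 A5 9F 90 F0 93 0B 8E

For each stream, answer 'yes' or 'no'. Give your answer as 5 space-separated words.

Stream 1: error at byte offset 2. INVALID
Stream 2: decodes cleanly. VALID
Stream 3: decodes cleanly. VALID
Stream 4: decodes cleanly. VALID
Stream 5: error at byte offset 11. INVALID

Answer: no yes yes yes no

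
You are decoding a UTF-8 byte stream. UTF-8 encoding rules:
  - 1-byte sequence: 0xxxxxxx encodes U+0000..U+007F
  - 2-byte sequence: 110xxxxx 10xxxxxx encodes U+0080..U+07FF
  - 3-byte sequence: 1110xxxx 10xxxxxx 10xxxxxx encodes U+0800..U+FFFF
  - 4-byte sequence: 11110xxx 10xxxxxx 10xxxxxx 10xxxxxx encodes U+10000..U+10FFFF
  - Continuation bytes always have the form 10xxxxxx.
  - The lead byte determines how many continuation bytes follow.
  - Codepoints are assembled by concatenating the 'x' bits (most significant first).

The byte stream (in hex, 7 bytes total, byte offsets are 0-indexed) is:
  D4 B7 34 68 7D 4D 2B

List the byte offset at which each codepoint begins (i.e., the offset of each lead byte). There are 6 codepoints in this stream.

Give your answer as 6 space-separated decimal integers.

Byte[0]=D4: 2-byte lead, need 1 cont bytes. acc=0x14
Byte[1]=B7: continuation. acc=(acc<<6)|0x37=0x537
Completed: cp=U+0537 (starts at byte 0)
Byte[2]=34: 1-byte ASCII. cp=U+0034
Byte[3]=68: 1-byte ASCII. cp=U+0068
Byte[4]=7D: 1-byte ASCII. cp=U+007D
Byte[5]=4D: 1-byte ASCII. cp=U+004D
Byte[6]=2B: 1-byte ASCII. cp=U+002B

Answer: 0 2 3 4 5 6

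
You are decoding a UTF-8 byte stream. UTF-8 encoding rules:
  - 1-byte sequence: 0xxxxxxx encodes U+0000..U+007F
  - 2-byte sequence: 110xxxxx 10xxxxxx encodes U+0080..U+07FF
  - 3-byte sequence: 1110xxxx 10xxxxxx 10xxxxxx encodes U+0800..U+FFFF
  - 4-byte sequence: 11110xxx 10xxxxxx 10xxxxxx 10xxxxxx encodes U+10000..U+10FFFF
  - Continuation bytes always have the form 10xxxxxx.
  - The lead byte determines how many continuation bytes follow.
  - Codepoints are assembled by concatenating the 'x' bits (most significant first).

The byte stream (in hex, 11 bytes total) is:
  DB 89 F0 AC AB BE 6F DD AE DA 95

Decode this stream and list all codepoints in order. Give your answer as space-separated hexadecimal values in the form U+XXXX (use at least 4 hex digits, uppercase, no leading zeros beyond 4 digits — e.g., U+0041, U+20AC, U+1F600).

Answer: U+06C9 U+2CAFE U+006F U+076E U+0695

Derivation:
Byte[0]=DB: 2-byte lead, need 1 cont bytes. acc=0x1B
Byte[1]=89: continuation. acc=(acc<<6)|0x09=0x6C9
Completed: cp=U+06C9 (starts at byte 0)
Byte[2]=F0: 4-byte lead, need 3 cont bytes. acc=0x0
Byte[3]=AC: continuation. acc=(acc<<6)|0x2C=0x2C
Byte[4]=AB: continuation. acc=(acc<<6)|0x2B=0xB2B
Byte[5]=BE: continuation. acc=(acc<<6)|0x3E=0x2CAFE
Completed: cp=U+2CAFE (starts at byte 2)
Byte[6]=6F: 1-byte ASCII. cp=U+006F
Byte[7]=DD: 2-byte lead, need 1 cont bytes. acc=0x1D
Byte[8]=AE: continuation. acc=(acc<<6)|0x2E=0x76E
Completed: cp=U+076E (starts at byte 7)
Byte[9]=DA: 2-byte lead, need 1 cont bytes. acc=0x1A
Byte[10]=95: continuation. acc=(acc<<6)|0x15=0x695
Completed: cp=U+0695 (starts at byte 9)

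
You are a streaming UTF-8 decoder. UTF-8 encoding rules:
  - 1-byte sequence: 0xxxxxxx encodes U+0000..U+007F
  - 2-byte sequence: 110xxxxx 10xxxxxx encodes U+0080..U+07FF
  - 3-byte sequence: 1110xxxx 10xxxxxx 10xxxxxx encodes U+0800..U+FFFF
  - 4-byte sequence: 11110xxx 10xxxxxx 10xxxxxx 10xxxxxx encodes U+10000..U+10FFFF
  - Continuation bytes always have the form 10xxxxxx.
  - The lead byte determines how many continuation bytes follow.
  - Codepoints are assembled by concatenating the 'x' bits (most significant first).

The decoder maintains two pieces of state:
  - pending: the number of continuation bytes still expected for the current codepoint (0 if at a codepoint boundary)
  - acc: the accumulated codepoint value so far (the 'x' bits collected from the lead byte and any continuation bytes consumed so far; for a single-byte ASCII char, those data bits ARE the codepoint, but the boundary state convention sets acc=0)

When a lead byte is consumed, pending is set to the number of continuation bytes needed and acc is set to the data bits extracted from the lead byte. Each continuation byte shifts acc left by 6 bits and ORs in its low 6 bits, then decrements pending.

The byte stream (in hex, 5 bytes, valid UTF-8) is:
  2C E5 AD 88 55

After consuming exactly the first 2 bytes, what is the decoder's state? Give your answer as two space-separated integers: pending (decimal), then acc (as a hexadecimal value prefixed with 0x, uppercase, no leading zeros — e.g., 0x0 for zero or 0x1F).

Answer: 2 0x5

Derivation:
Byte[0]=2C: 1-byte. pending=0, acc=0x0
Byte[1]=E5: 3-byte lead. pending=2, acc=0x5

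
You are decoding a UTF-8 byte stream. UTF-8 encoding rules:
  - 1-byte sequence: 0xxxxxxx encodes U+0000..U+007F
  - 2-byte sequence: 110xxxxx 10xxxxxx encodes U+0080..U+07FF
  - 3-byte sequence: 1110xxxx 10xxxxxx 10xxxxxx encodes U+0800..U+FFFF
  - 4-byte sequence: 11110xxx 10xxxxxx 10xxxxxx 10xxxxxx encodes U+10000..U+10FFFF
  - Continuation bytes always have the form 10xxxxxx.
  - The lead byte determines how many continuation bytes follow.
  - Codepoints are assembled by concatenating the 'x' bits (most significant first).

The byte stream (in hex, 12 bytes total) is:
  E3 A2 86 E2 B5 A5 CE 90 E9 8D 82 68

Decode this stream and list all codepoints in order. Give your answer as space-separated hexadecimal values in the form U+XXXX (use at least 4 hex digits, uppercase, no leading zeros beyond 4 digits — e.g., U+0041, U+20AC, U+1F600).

Answer: U+3886 U+2D65 U+0390 U+9342 U+0068

Derivation:
Byte[0]=E3: 3-byte lead, need 2 cont bytes. acc=0x3
Byte[1]=A2: continuation. acc=(acc<<6)|0x22=0xE2
Byte[2]=86: continuation. acc=(acc<<6)|0x06=0x3886
Completed: cp=U+3886 (starts at byte 0)
Byte[3]=E2: 3-byte lead, need 2 cont bytes. acc=0x2
Byte[4]=B5: continuation. acc=(acc<<6)|0x35=0xB5
Byte[5]=A5: continuation. acc=(acc<<6)|0x25=0x2D65
Completed: cp=U+2D65 (starts at byte 3)
Byte[6]=CE: 2-byte lead, need 1 cont bytes. acc=0xE
Byte[7]=90: continuation. acc=(acc<<6)|0x10=0x390
Completed: cp=U+0390 (starts at byte 6)
Byte[8]=E9: 3-byte lead, need 2 cont bytes. acc=0x9
Byte[9]=8D: continuation. acc=(acc<<6)|0x0D=0x24D
Byte[10]=82: continuation. acc=(acc<<6)|0x02=0x9342
Completed: cp=U+9342 (starts at byte 8)
Byte[11]=68: 1-byte ASCII. cp=U+0068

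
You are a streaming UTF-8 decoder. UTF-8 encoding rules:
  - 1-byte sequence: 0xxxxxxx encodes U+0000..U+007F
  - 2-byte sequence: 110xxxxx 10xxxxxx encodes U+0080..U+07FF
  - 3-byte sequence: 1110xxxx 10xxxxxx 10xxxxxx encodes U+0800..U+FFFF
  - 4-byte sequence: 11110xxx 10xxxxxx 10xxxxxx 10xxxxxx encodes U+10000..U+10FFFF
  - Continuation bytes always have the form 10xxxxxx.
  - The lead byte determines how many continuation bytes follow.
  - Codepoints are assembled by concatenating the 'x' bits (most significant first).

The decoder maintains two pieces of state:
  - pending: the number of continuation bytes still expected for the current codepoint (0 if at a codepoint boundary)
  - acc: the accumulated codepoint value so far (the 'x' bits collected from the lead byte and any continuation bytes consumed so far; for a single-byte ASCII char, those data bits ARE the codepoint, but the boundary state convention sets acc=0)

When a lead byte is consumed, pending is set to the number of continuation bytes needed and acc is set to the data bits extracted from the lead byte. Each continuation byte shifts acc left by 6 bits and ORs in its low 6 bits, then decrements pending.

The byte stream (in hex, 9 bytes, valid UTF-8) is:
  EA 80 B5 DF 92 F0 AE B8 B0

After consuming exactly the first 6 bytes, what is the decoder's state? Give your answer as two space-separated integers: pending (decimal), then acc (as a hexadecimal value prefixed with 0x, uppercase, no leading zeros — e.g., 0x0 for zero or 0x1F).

Byte[0]=EA: 3-byte lead. pending=2, acc=0xA
Byte[1]=80: continuation. acc=(acc<<6)|0x00=0x280, pending=1
Byte[2]=B5: continuation. acc=(acc<<6)|0x35=0xA035, pending=0
Byte[3]=DF: 2-byte lead. pending=1, acc=0x1F
Byte[4]=92: continuation. acc=(acc<<6)|0x12=0x7D2, pending=0
Byte[5]=F0: 4-byte lead. pending=3, acc=0x0

Answer: 3 0x0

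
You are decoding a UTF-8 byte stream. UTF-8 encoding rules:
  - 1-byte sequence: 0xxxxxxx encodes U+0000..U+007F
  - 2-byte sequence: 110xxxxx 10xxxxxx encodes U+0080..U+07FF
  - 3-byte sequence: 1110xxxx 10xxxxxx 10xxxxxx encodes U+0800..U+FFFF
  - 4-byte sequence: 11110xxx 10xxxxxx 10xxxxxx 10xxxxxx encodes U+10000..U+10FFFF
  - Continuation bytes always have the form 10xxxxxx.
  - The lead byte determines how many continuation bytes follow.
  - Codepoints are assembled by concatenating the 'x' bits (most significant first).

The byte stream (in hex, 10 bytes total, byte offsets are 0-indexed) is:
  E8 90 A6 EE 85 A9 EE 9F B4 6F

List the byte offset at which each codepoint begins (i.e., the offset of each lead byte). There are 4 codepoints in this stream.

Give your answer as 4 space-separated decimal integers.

Byte[0]=E8: 3-byte lead, need 2 cont bytes. acc=0x8
Byte[1]=90: continuation. acc=(acc<<6)|0x10=0x210
Byte[2]=A6: continuation. acc=(acc<<6)|0x26=0x8426
Completed: cp=U+8426 (starts at byte 0)
Byte[3]=EE: 3-byte lead, need 2 cont bytes. acc=0xE
Byte[4]=85: continuation. acc=(acc<<6)|0x05=0x385
Byte[5]=A9: continuation. acc=(acc<<6)|0x29=0xE169
Completed: cp=U+E169 (starts at byte 3)
Byte[6]=EE: 3-byte lead, need 2 cont bytes. acc=0xE
Byte[7]=9F: continuation. acc=(acc<<6)|0x1F=0x39F
Byte[8]=B4: continuation. acc=(acc<<6)|0x34=0xE7F4
Completed: cp=U+E7F4 (starts at byte 6)
Byte[9]=6F: 1-byte ASCII. cp=U+006F

Answer: 0 3 6 9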